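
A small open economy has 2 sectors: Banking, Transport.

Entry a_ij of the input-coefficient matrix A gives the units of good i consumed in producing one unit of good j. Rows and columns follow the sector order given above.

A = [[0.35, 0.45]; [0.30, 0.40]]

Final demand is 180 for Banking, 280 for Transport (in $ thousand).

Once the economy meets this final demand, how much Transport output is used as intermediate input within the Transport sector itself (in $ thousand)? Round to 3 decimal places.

I − A =
  [   0.65    -0.45]
  [  -0.30     0.60]
det(I−A) = (0.65)(0.60) − (-0.45)(-0.30) = 0.2550
adj(I−A) = [[0.60, 0.45], [0.30, 0.65]]
(I − A)⁻¹ = adj(I−A) / det(I−A) ≈
  [   2.3529     1.7647]
  [   1.1765     2.5490]
First solve x = (I − A)⁻¹ d = adj(I−A)·d / det(I−A); in particular x_T = (0.30·180 + 0.65·280) / 0.2550 = 236.00 / 0.2550 ≈ 925.49020.
Intermediate flow from T to T: z_TT = a_TT · x_T = 0.40 × 236.00 / 0.2550 = 94.40 / 0.2550 ≈ 370.196.

z_TT = 370.196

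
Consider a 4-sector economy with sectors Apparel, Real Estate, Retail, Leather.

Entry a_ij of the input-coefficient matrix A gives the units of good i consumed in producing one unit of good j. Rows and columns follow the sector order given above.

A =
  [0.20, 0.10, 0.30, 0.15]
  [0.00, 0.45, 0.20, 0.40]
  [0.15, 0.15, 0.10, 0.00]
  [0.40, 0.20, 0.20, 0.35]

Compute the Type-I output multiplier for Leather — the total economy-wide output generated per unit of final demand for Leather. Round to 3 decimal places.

m_4 = 7.625

I − A =
  [   0.80    -0.10    -0.30    -0.15]
  [   0.00     0.55    -0.20    -0.40]
  [  -0.15    -0.15     0.90     0.00]
  [  -0.40    -0.20    -0.20     0.65]
Compute the cofactors C_ij = (−1)^(i+j)·(3×3 minor ij) of I−A; the adjugate is their transpose:
adj(I−A) = Cᵀ =
  [ 0.218250   0.119250   0.126750   0.123750]
  [ 0.175500   0.380250   0.204000   0.274500]
  [ 0.065625   0.083250   0.173000   0.066375]
  [ 0.208500   0.216000   0.194000   0.344250]
det(I−A) = Σ_j (I−A)_1j·C_1j = (0.80)(0.218250) + (-0.10)(0.175500) + (-0.30)(0.065625) + (-0.15)(0.208500) = 0.1060875
(I − A)⁻¹ = adj(I−A) / det(I−A) ≈
  [   2.0573     1.1241     1.1948     1.1665]
  [   1.6543     3.5843     1.9229     2.5875]
  [   0.6186     0.7847     1.6307     0.6257]
  [   1.9654     2.0361     1.8287     3.2450]
The output multiplier for sector j is the column-j sum of the Leontief inverse (I − A)⁻¹ = adj(I−A) / det(I−A).
Column 4 of adj(I−A): (0.123750, 0.274500, 0.066375, 0.344250); det(I−A) = 0.1060875.
m_4 = (0.123750 + 0.274500 + 0.066375 + 0.344250) / 0.1060875 = 0.808875 / 0.1060875 ≈ 7.625.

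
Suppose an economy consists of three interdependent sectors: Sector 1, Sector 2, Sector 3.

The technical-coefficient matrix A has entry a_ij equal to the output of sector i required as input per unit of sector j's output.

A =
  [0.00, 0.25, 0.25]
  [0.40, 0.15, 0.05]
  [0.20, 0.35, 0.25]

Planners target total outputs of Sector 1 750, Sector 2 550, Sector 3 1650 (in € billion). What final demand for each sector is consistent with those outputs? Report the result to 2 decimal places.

I − A =
  [   1.00    -0.25    -0.25]
  [  -0.40     0.85    -0.05]
  [  -0.20    -0.35     0.75]
d = (I − A) x:
  d_1 = (+1.00)·750 + (-0.25)·550 + (-0.25)·1650 = 200.00
  d_2 = (-0.40)·750 + (+0.85)·550 + (-0.05)·1650 = 85.00
  d_3 = (-0.20)·750 + (-0.35)·550 + (+0.75)·1650 = 895.00

d_1 = 200.00, d_2 = 85.00, d_3 = 895.00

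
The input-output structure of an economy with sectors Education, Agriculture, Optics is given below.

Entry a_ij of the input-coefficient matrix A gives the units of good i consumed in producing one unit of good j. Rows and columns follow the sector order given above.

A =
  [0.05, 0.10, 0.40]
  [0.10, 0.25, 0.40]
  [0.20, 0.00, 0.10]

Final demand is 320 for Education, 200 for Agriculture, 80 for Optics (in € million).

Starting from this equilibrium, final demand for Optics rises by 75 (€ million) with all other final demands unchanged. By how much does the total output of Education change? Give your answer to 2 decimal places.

I − A =
  [   0.95    -0.10    -0.40]
  [  -0.10     0.75    -0.40]
  [  -0.20     0.00     0.90]
Cofactors of I−A, C_ij = (−1)^(i+j)·(minor ij) (rows/columns in the sector order above):
  C_11 = (0.75)(0.90) − (-0.40)(0.00) = 0.6750
  C_12 = −[(-0.10)(0.90) − (-0.40)(-0.20)] = 0.1700
  C_13 = (-0.10)(0.00) − (0.75)(-0.20) = 0.1500
  C_21 = −[(-0.10)(0.90) − (-0.40)(0.00)] = 0.0900
  C_22 = (0.95)(0.90) − (-0.40)(-0.20) = 0.7750
  C_23 = −[(0.95)(0.00) − (-0.10)(-0.20)] = 0.0200
  C_31 = (-0.10)(-0.40) − (-0.40)(0.75) = 0.3400
  C_32 = −[(0.95)(-0.40) − (-0.40)(-0.10)] = 0.4200
  C_33 = (0.95)(0.75) − (-0.10)(-0.10) = 0.7025
det(I−A) = Σ_j (I−A)_1j·C_1j = (0.95)(0.6750) + (-0.10)(0.1700) + (-0.40)(0.1500) = 0.56425
adj(I−A) = Cᵀ =
  [ 0.6750   0.0900   0.3400]
  [ 0.1700   0.7750   0.4200]
  [ 0.1500   0.0200   0.7025]
(I − A)⁻¹ = adj(I−A) / det(I−A) ≈
  [   1.1963     0.1595     0.6026]
  [   0.3013     1.3735     0.7444]
  [   0.2658     0.0354     1.2450]
Δx = (I − A)⁻¹ Δd with Δd having +75 in the Optics component and 0 elsewhere.
So Δx_E = L_EO · (+75), where L_EO = adj(I−A)_EO / det(I−A) = 0.3400 / 0.56425.
Δx_E = 0.3400 × (+75) / 0.56425 = 25.50 / 0.56425 ≈ 45.19.

Δx_E = 45.19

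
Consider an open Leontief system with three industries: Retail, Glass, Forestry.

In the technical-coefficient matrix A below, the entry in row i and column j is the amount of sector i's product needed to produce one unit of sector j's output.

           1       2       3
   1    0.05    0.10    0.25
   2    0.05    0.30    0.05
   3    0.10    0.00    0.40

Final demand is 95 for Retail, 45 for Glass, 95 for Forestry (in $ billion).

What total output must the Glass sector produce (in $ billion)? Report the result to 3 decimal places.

I − A =
  [   0.95    -0.10    -0.25]
  [  -0.05     0.70    -0.05]
  [  -0.10     0.00     0.60]
Cofactors of I−A, C_ij = (−1)^(i+j)·(minor ij) (rows/columns in the sector order above):
  C_11 = (0.70)(0.60) − (-0.05)(0.00) = 0.4200
  C_12 = −[(-0.05)(0.60) − (-0.05)(-0.10)] = 0.0350
  C_13 = (-0.05)(0.00) − (0.70)(-0.10) = 0.0700
  C_21 = −[(-0.10)(0.60) − (-0.25)(0.00)] = 0.0600
  C_22 = (0.95)(0.60) − (-0.25)(-0.10) = 0.5450
  C_23 = −[(0.95)(0.00) − (-0.10)(-0.10)] = 0.0100
  C_31 = (-0.10)(-0.05) − (-0.25)(0.70) = 0.1800
  C_32 = −[(0.95)(-0.05) − (-0.25)(-0.05)] = 0.0600
  C_33 = (0.95)(0.70) − (-0.10)(-0.05) = 0.6600
det(I−A) = Σ_j (I−A)_1j·C_1j = (0.95)(0.4200) + (-0.10)(0.0350) + (-0.25)(0.0700) = 0.3780
adj(I−A) = Cᵀ =
  [ 0.4200   0.0600   0.1800]
  [ 0.0350   0.5450   0.0600]
  [ 0.0700   0.0100   0.6600]
(I − A)⁻¹ = adj(I−A) / det(I−A) ≈
  [   1.1111     0.1587     0.4762]
  [   0.0926     1.4418     0.1587]
  [   0.1852     0.0265     1.7460]
x = (I − A)⁻¹ d = adj(I−A)·d / det(I−A), with det(I−A) = 0.3780:
  x_1 = (0.4200·95 + 0.0600·45 + 0.1800·95) / 0.3780 = 59.70 / 0.3780 ≈ 157.937
  x_2 = (0.0350·95 + 0.5450·45 + 0.0600·95) / 0.3780 = 33.55 / 0.3780 ≈ 88.757
  x_3 = (0.0700·95 + 0.0100·45 + 0.6600·95) / 0.3780 = 69.80 / 0.3780 ≈ 184.656

x_2 = 88.757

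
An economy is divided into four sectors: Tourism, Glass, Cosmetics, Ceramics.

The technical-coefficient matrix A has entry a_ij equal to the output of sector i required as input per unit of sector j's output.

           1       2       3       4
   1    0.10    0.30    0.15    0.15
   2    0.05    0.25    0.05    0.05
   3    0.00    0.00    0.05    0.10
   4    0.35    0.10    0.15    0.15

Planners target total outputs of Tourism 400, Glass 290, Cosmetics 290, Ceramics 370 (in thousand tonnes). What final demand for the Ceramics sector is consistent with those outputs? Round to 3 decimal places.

d_4 = 102.000

I − A =
  [   0.90    -0.30    -0.15    -0.15]
  [  -0.05     0.75    -0.05    -0.05]
  [   0.00     0.00     0.95    -0.10]
  [  -0.35    -0.10    -0.15     0.85]
d = (I − A) x:
  d_1 = (+0.90)·400 + (-0.30)·290 + (-0.15)·290 + (-0.15)·370 = 174.000
  d_2 = (-0.05)·400 + (+0.75)·290 + (-0.05)·290 + (-0.05)·370 = 164.500
  d_3 = (+0.00)·400 + (+0.00)·290 + (+0.95)·290 + (-0.10)·370 = 238.500
  d_4 = (-0.35)·400 + (-0.10)·290 + (-0.15)·290 + (+0.85)·370 = 102.000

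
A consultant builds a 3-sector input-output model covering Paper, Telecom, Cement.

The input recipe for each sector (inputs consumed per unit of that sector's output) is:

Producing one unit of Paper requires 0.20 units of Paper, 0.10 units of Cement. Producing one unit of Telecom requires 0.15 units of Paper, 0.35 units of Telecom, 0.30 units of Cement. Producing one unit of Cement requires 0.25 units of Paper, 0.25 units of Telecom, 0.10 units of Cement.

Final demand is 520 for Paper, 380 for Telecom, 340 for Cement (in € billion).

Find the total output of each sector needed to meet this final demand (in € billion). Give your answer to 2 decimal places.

I − A =
  [   0.80    -0.15    -0.25]
  [   0.00     0.65    -0.25]
  [  -0.10    -0.30     0.90]
Cofactors of I−A, C_ij = (−1)^(i+j)·(minor ij) (rows/columns in the sector order above):
  C_11 = (0.65)(0.90) − (-0.25)(-0.30) = 0.5100
  C_12 = −[(0.00)(0.90) − (-0.25)(-0.10)] = 0.0250
  C_13 = (0.00)(-0.30) − (0.65)(-0.10) = 0.0650
  C_21 = −[(-0.15)(0.90) − (-0.25)(-0.30)] = 0.2100
  C_22 = (0.80)(0.90) − (-0.25)(-0.10) = 0.6950
  C_23 = −[(0.80)(-0.30) − (-0.15)(-0.10)] = 0.2550
  C_31 = (-0.15)(-0.25) − (-0.25)(0.65) = 0.2000
  C_32 = −[(0.80)(-0.25) − (-0.25)(0.00)] = 0.2000
  C_33 = (0.80)(0.65) − (-0.15)(0.00) = 0.5200
det(I−A) = Σ_j (I−A)_1j·C_1j = (0.80)(0.5100) + (-0.15)(0.0250) + (-0.25)(0.0650) = 0.3880
adj(I−A) = Cᵀ =
  [ 0.5100   0.2100   0.2000]
  [ 0.0250   0.6950   0.2000]
  [ 0.0650   0.2550   0.5200]
(I − A)⁻¹ = adj(I−A) / det(I−A) ≈
  [   1.3144     0.5412     0.5155]
  [   0.0644     1.7912     0.5155]
  [   0.1675     0.6572     1.3402]
x = (I − A)⁻¹ d = adj(I−A)·d / det(I−A), with det(I−A) = 0.3880:
  x_P = (0.5100·520 + 0.2100·380 + 0.2000·340) / 0.3880 = 413.00 / 0.3880 ≈ 1064.43
  x_T = (0.0250·520 + 0.6950·380 + 0.2000·340) / 0.3880 = 345.10 / 0.3880 ≈ 889.43
  x_C = (0.0650·520 + 0.2550·380 + 0.5200·340) / 0.3880 = 307.50 / 0.3880 ≈ 792.53

x_P = 1064.43, x_T = 889.43, x_C = 792.53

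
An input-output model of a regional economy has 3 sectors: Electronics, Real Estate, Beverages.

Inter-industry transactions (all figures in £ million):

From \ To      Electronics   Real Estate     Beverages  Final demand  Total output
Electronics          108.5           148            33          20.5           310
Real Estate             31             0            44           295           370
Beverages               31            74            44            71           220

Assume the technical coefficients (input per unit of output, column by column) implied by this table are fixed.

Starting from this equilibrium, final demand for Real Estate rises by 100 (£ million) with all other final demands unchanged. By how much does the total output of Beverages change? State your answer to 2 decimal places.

Δx_3 = 38.99

Technical coefficients a_ij = z_ij / X_j:
  a_11 = 108.5/310 = 0.35, a_21 = 31/310 = 0.10, a_31 = 31/310 = 0.10
  a_12 = 148/370 = 0.40, a_22 = 0/370 = 0.00, a_32 = 74/370 = 0.20
  a_13 = 33/220 = 0.15, a_23 = 44/220 = 0.20, a_33 = 44/220 = 0.20
I − A =
  [   0.65    -0.40    -0.15]
  [  -0.10     1.00    -0.20]
  [  -0.10    -0.20     0.80]
Cofactors of I−A, C_ij = (−1)^(i+j)·(minor ij) (rows/columns in the sector order above):
  C_11 = (1.00)(0.80) − (-0.20)(-0.20) = 0.7600
  C_12 = −[(-0.10)(0.80) − (-0.20)(-0.10)] = 0.1000
  C_13 = (-0.10)(-0.20) − (1.00)(-0.10) = 0.1200
  C_21 = −[(-0.40)(0.80) − (-0.15)(-0.20)] = 0.3500
  C_22 = (0.65)(0.80) − (-0.15)(-0.10) = 0.5050
  C_23 = −[(0.65)(-0.20) − (-0.40)(-0.10)] = 0.1700
  C_31 = (-0.40)(-0.20) − (-0.15)(1.00) = 0.2300
  C_32 = −[(0.65)(-0.20) − (-0.15)(-0.10)] = 0.1450
  C_33 = (0.65)(1.00) − (-0.40)(-0.10) = 0.6100
det(I−A) = Σ_j (I−A)_1j·C_1j = (0.65)(0.7600) + (-0.40)(0.1000) + (-0.15)(0.1200) = 0.4360
adj(I−A) = Cᵀ =
  [ 0.7600   0.3500   0.2300]
  [ 0.1000   0.5050   0.1450]
  [ 0.1200   0.1700   0.6100]
(I − A)⁻¹ = adj(I−A) / det(I−A) ≈
  [   1.7431     0.8028     0.5275]
  [   0.2294     1.1583     0.3326]
  [   0.2752     0.3899     1.3991]
Δx = (I − A)⁻¹ Δd with Δd having +100 in the Real Estate component and 0 elsewhere.
So Δx_3 = L_32 · (+100), where L_32 = adj(I−A)_32 / det(I−A) = 0.1700 / 0.4360.
Δx_3 = 0.1700 × (+100) / 0.4360 = 17.00 / 0.4360 ≈ 38.99.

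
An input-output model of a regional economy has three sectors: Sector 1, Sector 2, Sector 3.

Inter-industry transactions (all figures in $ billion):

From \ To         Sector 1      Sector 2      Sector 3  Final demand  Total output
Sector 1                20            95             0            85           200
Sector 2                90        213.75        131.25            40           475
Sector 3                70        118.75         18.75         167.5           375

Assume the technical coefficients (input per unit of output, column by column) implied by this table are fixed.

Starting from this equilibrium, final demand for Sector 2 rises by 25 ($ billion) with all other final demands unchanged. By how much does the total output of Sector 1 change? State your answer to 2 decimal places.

Technical coefficients a_ij = z_ij / X_j:
  a_11 = 20/200 = 0.10, a_21 = 90/200 = 0.45, a_31 = 70/200 = 0.35
  a_12 = 95/475 = 0.20, a_22 = 213.75/475 = 0.45, a_32 = 118.75/475 = 0.25
  a_13 = 0/375 = 0.00, a_23 = 131.25/375 = 0.35, a_33 = 18.75/375 = 0.05
I − A =
  [   0.90    -0.20     0.00]
  [  -0.45     0.55    -0.35]
  [  -0.35    -0.25     0.95]
Cofactors of I−A, C_ij = (−1)^(i+j)·(minor ij) (rows/columns in the sector order above):
  C_11 = (0.55)(0.95) − (-0.35)(-0.25) = 0.4350
  C_12 = −[(-0.45)(0.95) − (-0.35)(-0.35)] = 0.5500
  C_13 = (-0.45)(-0.25) − (0.55)(-0.35) = 0.3050
  C_21 = −[(-0.20)(0.95) − (0.00)(-0.25)] = 0.1900
  C_22 = (0.90)(0.95) − (0.00)(-0.35) = 0.8550
  C_23 = −[(0.90)(-0.25) − (-0.20)(-0.35)] = 0.2950
  C_31 = (-0.20)(-0.35) − (0.00)(0.55) = 0.0700
  C_32 = −[(0.90)(-0.35) − (0.00)(-0.45)] = 0.3150
  C_33 = (0.90)(0.55) − (-0.20)(-0.45) = 0.4050
det(I−A) = Σ_j (I−A)_1j·C_1j = (0.90)(0.4350) + (-0.20)(0.5500) + (0.00)(0.3050) = 0.2815
adj(I−A) = Cᵀ =
  [ 0.4350   0.1900   0.0700]
  [ 0.5500   0.8550   0.3150]
  [ 0.3050   0.2950   0.4050]
(I − A)⁻¹ = adj(I−A) / det(I−A) ≈
  [   1.5453     0.6750     0.2487]
  [   1.9538     3.0373     1.1190]
  [   1.0835     1.0480     1.4387]
Δx = (I − A)⁻¹ Δd with Δd having +25 in the Sector 2 component and 0 elsewhere.
So Δx_1 = L_12 · (+25), where L_12 = adj(I−A)_12 / det(I−A) = 0.1900 / 0.2815.
Δx_1 = 0.1900 × (+25) / 0.2815 = 4.75 / 0.2815 ≈ 16.87.

Δx_1 = 16.87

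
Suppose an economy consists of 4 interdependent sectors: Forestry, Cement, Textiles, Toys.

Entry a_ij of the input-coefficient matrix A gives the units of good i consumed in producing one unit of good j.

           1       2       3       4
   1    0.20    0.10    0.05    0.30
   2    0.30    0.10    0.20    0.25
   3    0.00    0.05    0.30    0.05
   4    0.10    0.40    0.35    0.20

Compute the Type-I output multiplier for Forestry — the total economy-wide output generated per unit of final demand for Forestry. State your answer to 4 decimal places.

I − A =
  [   0.80    -0.10    -0.05    -0.30]
  [  -0.30     0.90    -0.20    -0.25]
  [   0.00    -0.05     0.70    -0.05]
  [  -0.10    -0.40    -0.35     0.80]
Compute the cofactors C_ij = (−1)^(i+j)·(3×3 minor ij) of I−A; the adjugate is their transpose:
adj(I−A) = Cᵀ =
  [ 0.401875   0.146500   0.174250   0.207375]
  [ 0.181250   0.412750   0.236750   0.211750]
  [ 0.023750   0.047000   0.406500   0.049000]
  [ 0.151250   0.245250   0.318000   0.474250]
det(I−A) = Σ_j (I−A)_1j·C_1j = (0.80)(0.401875) + (-0.10)(0.181250) + (-0.05)(0.023750) + (-0.30)(0.151250) = 0.2568125
(I − A)⁻¹ = adj(I−A) / det(I−A) ≈
  [   1.56486     0.57046     0.67851     0.80750]
  [   0.70577     1.60720     0.92188     0.82453]
  [   0.09248     0.18301     1.58287     0.19080]
  [   0.58895     0.95498     1.23826     1.84668]
The output multiplier for sector j is the column-j sum of the Leontief inverse (I − A)⁻¹ = adj(I−A) / det(I−A).
Column 1 of adj(I−A): (0.401875, 0.181250, 0.023750, 0.151250); det(I−A) = 0.2568125.
m_1 = (0.401875 + 0.181250 + 0.023750 + 0.151250) / 0.2568125 = 0.758125 / 0.2568125 ≈ 2.9521.

m_1 = 2.9521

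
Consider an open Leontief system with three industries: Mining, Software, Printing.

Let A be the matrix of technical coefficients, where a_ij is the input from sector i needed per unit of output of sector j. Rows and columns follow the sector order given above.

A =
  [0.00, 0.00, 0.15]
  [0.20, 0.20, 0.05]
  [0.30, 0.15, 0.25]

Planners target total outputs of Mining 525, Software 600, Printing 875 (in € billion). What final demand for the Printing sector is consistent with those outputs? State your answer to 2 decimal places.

I − A =
  [   1.00     0.00    -0.15]
  [  -0.20     0.80    -0.05]
  [  -0.30    -0.15     0.75]
d = (I − A) x:
  d_1 = (+1.00)·525 + (+0.00)·600 + (-0.15)·875 = 393.75
  d_2 = (-0.20)·525 + (+0.80)·600 + (-0.05)·875 = 331.25
  d_3 = (-0.30)·525 + (-0.15)·600 + (+0.75)·875 = 408.75

d_3 = 408.75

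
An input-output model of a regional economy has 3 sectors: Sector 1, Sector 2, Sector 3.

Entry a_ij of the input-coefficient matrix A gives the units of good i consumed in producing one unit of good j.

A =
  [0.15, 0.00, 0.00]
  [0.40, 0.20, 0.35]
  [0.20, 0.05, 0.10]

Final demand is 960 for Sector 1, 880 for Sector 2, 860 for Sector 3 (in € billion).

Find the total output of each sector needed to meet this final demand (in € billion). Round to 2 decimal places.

x_1 = 1129.41, x_2 = 2247.18, x_3 = 1331.38

I − A =
  [   0.85     0.00     0.00]
  [  -0.40     0.80    -0.35]
  [  -0.20    -0.05     0.90]
Cofactors of I−A, C_ij = (−1)^(i+j)·(minor ij) (rows/columns in the sector order above):
  C_11 = (0.80)(0.90) − (-0.35)(-0.05) = 0.7025
  C_12 = −[(-0.40)(0.90) − (-0.35)(-0.20)] = 0.4300
  C_13 = (-0.40)(-0.05) − (0.80)(-0.20) = 0.1800
  C_21 = −[(0.00)(0.90) − (0.00)(-0.05)] = 0.0000
  C_22 = (0.85)(0.90) − (0.00)(-0.20) = 0.7650
  C_23 = −[(0.85)(-0.05) − (0.00)(-0.20)] = 0.0425
  C_31 = (0.00)(-0.35) − (0.00)(0.80) = 0.0000
  C_32 = −[(0.85)(-0.35) − (0.00)(-0.40)] = 0.2975
  C_33 = (0.85)(0.80) − (0.00)(-0.40) = 0.6800
det(I−A) = Σ_j (I−A)_1j·C_1j = (0.85)(0.7025) + (0.00)(0.4300) + (0.00)(0.1800) = 0.597125
adj(I−A) = Cᵀ =
  [ 0.7025   0.0000   0.0000]
  [ 0.4300   0.7650   0.2975]
  [ 0.1800   0.0425   0.6800]
(I − A)⁻¹ = adj(I−A) / det(I−A) ≈
  [   1.1765     0.0000     0.0000]
  [   0.7201     1.2811     0.4982]
  [   0.3014     0.0712     1.1388]
x = (I − A)⁻¹ d = adj(I−A)·d / det(I−A), with det(I−A) = 0.597125:
  x_1 = (0.7025·960 + 0.0000·880 + 0.0000·860) / 0.597125 = 674.40 / 0.597125 ≈ 1129.41
  x_2 = (0.4300·960 + 0.7650·880 + 0.2975·860) / 0.597125 = 1341.85 / 0.597125 ≈ 2247.18
  x_3 = (0.1800·960 + 0.0425·880 + 0.6800·860) / 0.597125 = 795.00 / 0.597125 ≈ 1331.38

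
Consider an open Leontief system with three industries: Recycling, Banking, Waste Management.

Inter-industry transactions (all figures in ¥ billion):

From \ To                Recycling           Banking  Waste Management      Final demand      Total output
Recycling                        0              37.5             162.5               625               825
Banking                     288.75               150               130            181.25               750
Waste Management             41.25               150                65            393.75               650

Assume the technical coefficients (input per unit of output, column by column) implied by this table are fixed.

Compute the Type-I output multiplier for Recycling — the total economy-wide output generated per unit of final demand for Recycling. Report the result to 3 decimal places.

Technical coefficients a_ij = z_ij / X_j:
  a_RR = 0/825 = 0.00, a_BR = 288.75/825 = 0.35, a_WR = 41.25/825 = 0.05
  a_RB = 37.5/750 = 0.05, a_BB = 150/750 = 0.20, a_WB = 150/750 = 0.20
  a_RW = 162.5/650 = 0.25, a_BW = 130/650 = 0.20, a_WW = 65/650 = 0.10
I − A =
  [   1.00    -0.05    -0.25]
  [  -0.35     0.80    -0.20]
  [  -0.05    -0.20     0.90]
Cofactors of I−A, C_ij = (−1)^(i+j)·(minor ij) (rows/columns in the sector order above):
  C_11 = (0.80)(0.90) − (-0.20)(-0.20) = 0.6800
  C_12 = −[(-0.35)(0.90) − (-0.20)(-0.05)] = 0.3250
  C_13 = (-0.35)(-0.20) − (0.80)(-0.05) = 0.1100
  C_21 = −[(-0.05)(0.90) − (-0.25)(-0.20)] = 0.0950
  C_22 = (1.00)(0.90) − (-0.25)(-0.05) = 0.8875
  C_23 = −[(1.00)(-0.20) − (-0.05)(-0.05)] = 0.2025
  C_31 = (-0.05)(-0.20) − (-0.25)(0.80) = 0.2100
  C_32 = −[(1.00)(-0.20) − (-0.25)(-0.35)] = 0.2875
  C_33 = (1.00)(0.80) − (-0.05)(-0.35) = 0.7825
det(I−A) = Σ_j (I−A)_1j·C_1j = (1.00)(0.6800) + (-0.05)(0.3250) + (-0.25)(0.1100) = 0.63625
adj(I−A) = Cᵀ =
  [ 0.6800   0.0950   0.2100]
  [ 0.3250   0.8875   0.2875]
  [ 0.1100   0.2025   0.7825]
(I − A)⁻¹ = adj(I−A) / det(I−A) ≈
  [   1.0688     0.1493     0.3301]
  [   0.5108     1.3949     0.4519]
  [   0.1729     0.3183     1.2299]
The output multiplier for sector j is the column-j sum of the Leontief inverse (I − A)⁻¹ = adj(I−A) / det(I−A).
Column R of adj(I−A): (0.6800, 0.3250, 0.1100); det(I−A) = 0.63625.
m_R = (0.6800 + 0.3250 + 0.1100) / 0.63625 = 1.115 / 0.63625 ≈ 1.752.

m_R = 1.752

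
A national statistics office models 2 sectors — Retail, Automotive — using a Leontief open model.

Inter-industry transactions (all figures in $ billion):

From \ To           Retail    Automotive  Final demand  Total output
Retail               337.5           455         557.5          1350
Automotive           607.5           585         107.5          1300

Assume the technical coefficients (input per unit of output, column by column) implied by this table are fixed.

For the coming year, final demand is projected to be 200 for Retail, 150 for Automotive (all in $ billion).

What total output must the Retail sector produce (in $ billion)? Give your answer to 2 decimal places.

Technical coefficients a_ij = z_ij / X_j:
  a_RR = 337.5/1350 = 0.25, a_AR = 607.5/1350 = 0.45
  a_RA = 455/1300 = 0.35, a_AA = 585/1300 = 0.45
I − A =
  [   0.75    -0.35]
  [  -0.45     0.55]
det(I−A) = (0.75)(0.55) − (-0.35)(-0.45) = 0.2550
adj(I−A) = [[0.55, 0.35], [0.45, 0.75]]
(I − A)⁻¹ = adj(I−A) / det(I−A) ≈
  [   2.1569     1.3725]
  [   1.7647     2.9412]
x = (I − A)⁻¹ d = adj(I−A)·d / det(I−A), with det(I−A) = 0.2550:
  x_R = (0.55·200 + 0.35·150) / 0.2550 = 162.50 / 0.2550 ≈ 637.25
  x_A = (0.45·200 + 0.75·150) / 0.2550 = 202.50 / 0.2550 ≈ 794.12

x_R = 637.25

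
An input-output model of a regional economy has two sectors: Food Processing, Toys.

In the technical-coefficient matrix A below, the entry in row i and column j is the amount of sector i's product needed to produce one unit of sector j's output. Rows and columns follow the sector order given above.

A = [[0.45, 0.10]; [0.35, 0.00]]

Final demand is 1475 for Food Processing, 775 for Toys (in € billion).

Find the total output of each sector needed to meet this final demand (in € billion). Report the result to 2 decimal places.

x_1 = 3014.56, x_2 = 1830.10

I − A =
  [   0.55    -0.10]
  [  -0.35     1.00]
det(I−A) = (0.55)(1.00) − (-0.10)(-0.35) = 0.5150
adj(I−A) = [[1.00, 0.10], [0.35, 0.55]]
(I − A)⁻¹ = adj(I−A) / det(I−A) ≈
  [   1.9417     0.1942]
  [   0.6796     1.0680]
x = (I − A)⁻¹ d = adj(I−A)·d / det(I−A), with det(I−A) = 0.5150:
  x_1 = (1.00·1475 + 0.10·775) / 0.5150 = 1552.50 / 0.5150 ≈ 3014.56
  x_2 = (0.35·1475 + 0.55·775) / 0.5150 = 942.50 / 0.5150 ≈ 1830.10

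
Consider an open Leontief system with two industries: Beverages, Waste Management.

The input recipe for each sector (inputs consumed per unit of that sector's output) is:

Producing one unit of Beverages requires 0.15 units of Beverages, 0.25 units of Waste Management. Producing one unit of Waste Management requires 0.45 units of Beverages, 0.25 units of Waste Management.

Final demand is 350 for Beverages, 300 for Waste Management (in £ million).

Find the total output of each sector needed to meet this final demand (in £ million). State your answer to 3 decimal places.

I − A =
  [   0.85    -0.45]
  [  -0.25     0.75]
det(I−A) = (0.85)(0.75) − (-0.45)(-0.25) = 0.5250
adj(I−A) = [[0.75, 0.45], [0.25, 0.85]]
(I − A)⁻¹ = adj(I−A) / det(I−A) ≈
  [   1.4286     0.8571]
  [   0.4762     1.6190]
x = (I − A)⁻¹ d = adj(I−A)·d / det(I−A), with det(I−A) = 0.5250:
  x_1 = (0.75·350 + 0.45·300) / 0.5250 = 397.50 / 0.5250 ≈ 757.143
  x_2 = (0.25·350 + 0.85·300) / 0.5250 = 342.50 / 0.5250 ≈ 652.381

x_1 = 757.143, x_2 = 652.381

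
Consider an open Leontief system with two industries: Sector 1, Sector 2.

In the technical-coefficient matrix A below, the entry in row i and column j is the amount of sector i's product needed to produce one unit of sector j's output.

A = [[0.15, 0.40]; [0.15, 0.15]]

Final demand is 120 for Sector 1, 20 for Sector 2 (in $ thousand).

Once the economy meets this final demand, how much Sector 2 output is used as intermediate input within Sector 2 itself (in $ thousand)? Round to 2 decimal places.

z_22 = 7.92

I − A =
  [   0.85    -0.40]
  [  -0.15     0.85]
det(I−A) = (0.85)(0.85) − (-0.40)(-0.15) = 0.6625
adj(I−A) = [[0.85, 0.40], [0.15, 0.85]]
(I − A)⁻¹ = adj(I−A) / det(I−A) ≈
  [   1.2830     0.6038]
  [   0.2264     1.2830]
First solve x = (I − A)⁻¹ d = adj(I−A)·d / det(I−A); in particular x_2 = (0.15·120 + 0.85·20) / 0.6625 = 35.00 / 0.6625 ≈ 52.8302.
Intermediate flow from 2 to 2: z_22 = a_22 · x_2 = 0.15 × 35.00 / 0.6625 = 5.25 / 0.6625 ≈ 7.92.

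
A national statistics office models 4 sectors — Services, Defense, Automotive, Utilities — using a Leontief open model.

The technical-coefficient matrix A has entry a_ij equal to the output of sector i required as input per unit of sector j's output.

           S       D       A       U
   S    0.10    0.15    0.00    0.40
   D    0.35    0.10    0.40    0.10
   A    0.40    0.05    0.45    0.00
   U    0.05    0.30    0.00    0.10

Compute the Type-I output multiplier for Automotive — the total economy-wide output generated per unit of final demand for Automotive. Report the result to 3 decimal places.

m_A = 4.158

I − A =
  [   0.90    -0.15     0.00    -0.40]
  [  -0.35     0.90    -0.40    -0.10]
  [  -0.40    -0.05     0.55     0.00]
  [  -0.05    -0.30     0.00     0.90]
Compute the cofactors C_ij = (−1)^(i+j)·(3×3 minor ij) of I−A; the adjugate is their transpose:
adj(I−A) = Cᵀ =
  [ 0.411000   0.140250   0.102000   0.198250]
  [ 0.320000   0.434500   0.316000   0.190500]
  [ 0.328000   0.141500   0.594000   0.161500]
  [ 0.129500   0.152625   0.111000   0.374625]
det(I−A) = Σ_j (I−A)_1j·C_1j = (0.90)(0.411000) + (-0.15)(0.320000) + (0.00)(0.328000) + (-0.40)(0.129500) = 0.2701
(I − A)⁻¹ = adj(I−A) / det(I−A) ≈
  [   1.5217     0.5193     0.3776     0.7340]
  [   1.1847     1.6087     1.1699     0.7053]
  [   1.2144     0.5239     2.1992     0.5979]
  [   0.4795     0.5651     0.4110     1.3870]
The output multiplier for sector j is the column-j sum of the Leontief inverse (I − A)⁻¹ = adj(I−A) / det(I−A).
Column A of adj(I−A): (0.102000, 0.316000, 0.594000, 0.111000); det(I−A) = 0.2701.
m_A = (0.102000 + 0.316000 + 0.594000 + 0.111000) / 0.2701 = 1.123 / 0.2701 ≈ 4.158.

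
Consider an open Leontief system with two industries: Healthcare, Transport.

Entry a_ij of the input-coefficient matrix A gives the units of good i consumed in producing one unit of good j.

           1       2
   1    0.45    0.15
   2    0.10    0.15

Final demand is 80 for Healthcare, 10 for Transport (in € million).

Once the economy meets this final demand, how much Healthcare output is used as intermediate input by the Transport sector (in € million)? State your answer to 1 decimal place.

z_12 = 4.5

I − A =
  [   0.55    -0.15]
  [  -0.10     0.85]
det(I−A) = (0.55)(0.85) − (-0.15)(-0.10) = 0.4525
adj(I−A) = [[0.85, 0.15], [0.10, 0.55]]
(I − A)⁻¹ = adj(I−A) / det(I−A) ≈
  [   1.8785     0.3315]
  [   0.2210     1.2155]
First solve x = (I − A)⁻¹ d = adj(I−A)·d / det(I−A); in particular x_2 = (0.10·80 + 0.55·10) / 0.4525 = 13.50 / 0.4525 ≈ 29.834.
Intermediate flow from 1 to 2: z_12 = a_12 · x_2 = 0.15 × 13.50 / 0.4525 = 2.025 / 0.4525 ≈ 4.5.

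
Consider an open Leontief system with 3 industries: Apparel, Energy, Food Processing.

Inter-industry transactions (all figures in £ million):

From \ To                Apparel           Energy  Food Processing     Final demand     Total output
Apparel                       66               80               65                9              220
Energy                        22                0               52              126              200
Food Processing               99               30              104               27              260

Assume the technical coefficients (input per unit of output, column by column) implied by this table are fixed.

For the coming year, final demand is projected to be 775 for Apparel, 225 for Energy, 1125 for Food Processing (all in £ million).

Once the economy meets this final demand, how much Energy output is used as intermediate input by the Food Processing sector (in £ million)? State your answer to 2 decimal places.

Technical coefficients a_ij = z_ij / X_j:
  a_AA = 66/220 = 0.30, a_EA = 22/220 = 0.10, a_FA = 99/220 = 0.45
  a_AE = 80/200 = 0.40, a_EE = 0/200 = 0.00, a_FE = 30/200 = 0.15
  a_AF = 65/260 = 0.25, a_EF = 52/260 = 0.20, a_FF = 104/260 = 0.40
I − A =
  [   0.70    -0.40    -0.25]
  [  -0.10     1.00    -0.20]
  [  -0.45    -0.15     0.60]
Cofactors of I−A, C_ij = (−1)^(i+j)·(minor ij) (rows/columns in the sector order above):
  C_11 = (1.00)(0.60) − (-0.20)(-0.15) = 0.5700
  C_12 = −[(-0.10)(0.60) − (-0.20)(-0.45)] = 0.1500
  C_13 = (-0.10)(-0.15) − (1.00)(-0.45) = 0.4650
  C_21 = −[(-0.40)(0.60) − (-0.25)(-0.15)] = 0.2775
  C_22 = (0.70)(0.60) − (-0.25)(-0.45) = 0.3075
  C_23 = −[(0.70)(-0.15) − (-0.40)(-0.45)] = 0.2850
  C_31 = (-0.40)(-0.20) − (-0.25)(1.00) = 0.3300
  C_32 = −[(0.70)(-0.20) − (-0.25)(-0.10)] = 0.1650
  C_33 = (0.70)(1.00) − (-0.40)(-0.10) = 0.6600
det(I−A) = Σ_j (I−A)_1j·C_1j = (0.70)(0.5700) + (-0.40)(0.1500) + (-0.25)(0.4650) = 0.22275
adj(I−A) = Cᵀ =
  [ 0.5700   0.2775   0.3300]
  [ 0.1500   0.3075   0.1650]
  [ 0.4650   0.2850   0.6600]
(I − A)⁻¹ = adj(I−A) / det(I−A) ≈
  [   2.5589     1.2458     1.4815]
  [   0.6734     1.3805     0.7407]
  [   2.0875     1.2795     2.9630]
First solve x = (I − A)⁻¹ d = adj(I−A)·d / det(I−A); in particular x_F = (0.4650·775 + 0.2850·225 + 0.6600·1125) / 0.22275 = 1167.00 / 0.22275 ≈ 5239.0572.
Intermediate flow from E to F: z_EF = a_EF · x_F = 0.20 × 1167.00 / 0.22275 = 233.40 / 0.22275 ≈ 1047.81.

z_EF = 1047.81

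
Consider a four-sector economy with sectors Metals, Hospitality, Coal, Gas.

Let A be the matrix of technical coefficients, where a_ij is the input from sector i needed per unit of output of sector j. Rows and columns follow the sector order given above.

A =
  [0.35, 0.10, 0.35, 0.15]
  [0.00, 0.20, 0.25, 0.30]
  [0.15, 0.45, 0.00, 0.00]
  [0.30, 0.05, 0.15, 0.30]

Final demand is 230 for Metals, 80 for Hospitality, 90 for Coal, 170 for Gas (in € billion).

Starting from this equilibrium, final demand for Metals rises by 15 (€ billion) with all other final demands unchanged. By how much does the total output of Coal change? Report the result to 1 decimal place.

I − A =
  [   0.65    -0.10    -0.35    -0.15]
  [   0.00     0.80    -0.25    -0.30]
  [  -0.15    -0.45     1.00     0.00]
  [  -0.30    -0.05    -0.15     0.70]
Compute the cofactors C_ij = (−1)^(i+j)·(3×3 minor ij) of I−A; the adjugate is their transpose:
adj(I−A) = Cᵀ =
  [ 0.446000   0.197875   0.232625   0.180375]
  [ 0.123000   0.369875   0.163250   0.184875]
  [ 0.122250   0.196125   0.309250   0.110250]
  [ 0.226125   0.153250   0.177625   0.401125]
det(I−A) = Σ_j (I−A)_1j·C_1j = (0.65)(0.446000) + (-0.10)(0.123000) + (-0.35)(0.122250) + (-0.15)(0.226125) = 0.20089375
(I − A)⁻¹ = adj(I−A) / det(I−A) ≈
  [   2.2201     0.9850     1.1580     0.8979]
  [   0.6123     1.8411     0.8126     0.9203]
  [   0.6085     0.9763     1.5394     0.5488]
  [   1.1256     0.7628     0.8842     1.9967]
Δx = (I − A)⁻¹ Δd with Δd having +15 in the Metals component and 0 elsewhere.
So Δx_3 = L_31 · (+15), where L_31 = adj(I−A)_31 / det(I−A) = 0.122250 / 0.20089375.
Δx_3 = 0.122250 × (+15) / 0.20089375 = 1.83375 / 0.20089375 ≈ 9.1.

Δx_3 = 9.1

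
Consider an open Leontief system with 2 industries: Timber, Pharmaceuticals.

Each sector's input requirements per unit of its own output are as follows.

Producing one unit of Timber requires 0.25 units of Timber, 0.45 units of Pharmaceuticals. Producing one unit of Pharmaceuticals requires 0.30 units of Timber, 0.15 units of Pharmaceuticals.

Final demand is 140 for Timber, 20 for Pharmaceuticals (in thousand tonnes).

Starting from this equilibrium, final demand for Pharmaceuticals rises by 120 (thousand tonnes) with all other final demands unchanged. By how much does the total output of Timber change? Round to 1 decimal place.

I − A =
  [   0.75    -0.30]
  [  -0.45     0.85]
det(I−A) = (0.75)(0.85) − (-0.30)(-0.45) = 0.5025
adj(I−A) = [[0.85, 0.30], [0.45, 0.75]]
(I − A)⁻¹ = adj(I−A) / det(I−A) ≈
  [   1.6915     0.5970]
  [   0.8955     1.4925]
Δx = (I − A)⁻¹ Δd with Δd having +120 in the Pharmaceuticals component and 0 elsewhere.
So Δx_T = L_TP · (+120), where L_TP = adj(I−A)_TP / det(I−A) = 0.30 / 0.5025.
Δx_T = 0.30 × (+120) / 0.5025 = 36.00 / 0.5025 ≈ 71.6.

Δx_T = 71.6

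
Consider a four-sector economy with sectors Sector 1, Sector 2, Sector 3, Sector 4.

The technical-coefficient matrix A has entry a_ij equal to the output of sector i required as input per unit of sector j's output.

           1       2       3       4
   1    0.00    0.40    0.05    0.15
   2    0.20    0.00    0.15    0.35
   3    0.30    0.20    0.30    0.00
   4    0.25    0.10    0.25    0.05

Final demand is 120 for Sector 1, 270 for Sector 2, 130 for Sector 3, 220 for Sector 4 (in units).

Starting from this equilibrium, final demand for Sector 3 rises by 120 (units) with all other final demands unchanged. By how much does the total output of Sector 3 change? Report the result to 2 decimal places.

Δx_3 = 212.06

I − A =
  [   1.00    -0.40    -0.05    -0.15]
  [  -0.20     1.00    -0.15    -0.35]
  [  -0.30    -0.20     0.70     0.00]
  [  -0.25    -0.10    -0.25     0.95]
Compute the cofactors C_ij = (−1)^(i+j)·(3×3 minor ij) of I−A; the adjugate is their transpose:
adj(I−A) = Cᵀ =
  [ 0.59450   0.29350   0.17750   0.20200]
  [ 0.26325   0.61325   0.24575   0.26750]
  [ 0.33000   0.30100   0.76350   0.16300]
  [ 0.27100   0.22100   0.27350   0.57900]
det(I−A) = Σ_j (I−A)_1j·C_1j = (1.00)(0.59450) + (-0.40)(0.26325) + (-0.05)(0.33000) + (-0.15)(0.27100) = 0.43205
(I − A)⁻¹ = adj(I−A) / det(I−A) ≈
  [   1.3760     0.6793     0.4108     0.4675]
  [   0.6093     1.4194     0.5688     0.6191]
  [   0.7638     0.6967     1.7672     0.3773]
  [   0.6272     0.5115     0.6330     1.3401]
Δx = (I − A)⁻¹ Δd with Δd having +120 in the Sector 3 component and 0 elsewhere.
So Δx_3 = L_33 · (+120), where L_33 = adj(I−A)_33 / det(I−A) = 0.76350 / 0.43205.
Δx_3 = 0.76350 × (+120) / 0.43205 = 91.62 / 0.43205 ≈ 212.06.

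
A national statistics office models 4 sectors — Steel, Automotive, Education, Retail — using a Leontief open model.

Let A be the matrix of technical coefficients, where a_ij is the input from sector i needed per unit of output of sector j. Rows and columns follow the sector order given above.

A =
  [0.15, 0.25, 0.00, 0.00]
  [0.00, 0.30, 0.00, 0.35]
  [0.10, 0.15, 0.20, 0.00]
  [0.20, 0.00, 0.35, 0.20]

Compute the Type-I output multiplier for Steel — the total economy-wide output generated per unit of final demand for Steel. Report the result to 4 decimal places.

m_S = 2.0133

I − A =
  [   0.85    -0.25     0.00     0.00]
  [   0.00     0.70     0.00    -0.35]
  [  -0.10    -0.15     0.80     0.00]
  [  -0.20     0.00    -0.35     0.80]
Compute the cofactors C_ij = (−1)^(i+j)·(3×3 minor ij) of I−A; the adjugate is their transpose:
adj(I−A) = Cᵀ =
  [ 0.429625   0.160000   0.030625   0.070000]
  [ 0.068250   0.544000   0.104125   0.238000]
  [ 0.066500   0.122000   0.458500   0.053375]
  [ 0.136500   0.093375   0.208250   0.476000]
det(I−A) = Σ_j (I−A)_1j·C_1j = (0.85)(0.429625) + (-0.25)(0.068250) + (0.00)(0.066500) + (0.00)(0.136500) = 0.34811875
(I − A)⁻¹ = adj(I−A) / det(I−A) ≈
  [   1.23413     0.45961     0.08797     0.20108]
  [   0.19605     1.56269     0.29911     0.68367]
  [   0.19103     0.35046     1.31708     0.15332]
  [   0.39211     0.26823     0.59822     1.36735]
The output multiplier for sector j is the column-j sum of the Leontief inverse (I − A)⁻¹ = adj(I−A) / det(I−A).
Column S of adj(I−A): (0.429625, 0.068250, 0.066500, 0.136500); det(I−A) = 0.34811875.
m_S = (0.429625 + 0.068250 + 0.066500 + 0.136500) / 0.34811875 = 0.700875 / 0.34811875 ≈ 2.0133.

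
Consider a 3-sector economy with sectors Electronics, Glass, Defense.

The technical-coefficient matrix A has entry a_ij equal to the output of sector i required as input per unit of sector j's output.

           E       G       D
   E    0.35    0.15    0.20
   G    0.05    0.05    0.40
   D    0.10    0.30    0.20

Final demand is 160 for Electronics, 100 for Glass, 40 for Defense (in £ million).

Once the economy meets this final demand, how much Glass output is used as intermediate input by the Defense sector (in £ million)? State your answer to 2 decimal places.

z_GD = 65.97

I − A =
  [   0.65    -0.15    -0.20]
  [  -0.05     0.95    -0.40]
  [  -0.10    -0.30     0.80]
Cofactors of I−A, C_ij = (−1)^(i+j)·(minor ij) (rows/columns in the sector order above):
  C_11 = (0.95)(0.80) − (-0.40)(-0.30) = 0.6400
  C_12 = −[(-0.05)(0.80) − (-0.40)(-0.10)] = 0.0800
  C_13 = (-0.05)(-0.30) − (0.95)(-0.10) = 0.1100
  C_21 = −[(-0.15)(0.80) − (-0.20)(-0.30)] = 0.1800
  C_22 = (0.65)(0.80) − (-0.20)(-0.10) = 0.5000
  C_23 = −[(0.65)(-0.30) − (-0.15)(-0.10)] = 0.2100
  C_31 = (-0.15)(-0.40) − (-0.20)(0.95) = 0.2500
  C_32 = −[(0.65)(-0.40) − (-0.20)(-0.05)] = 0.2700
  C_33 = (0.65)(0.95) − (-0.15)(-0.05) = 0.6100
det(I−A) = Σ_j (I−A)_1j·C_1j = (0.65)(0.6400) + (-0.15)(0.0800) + (-0.20)(0.1100) = 0.3820
adj(I−A) = Cᵀ =
  [ 0.6400   0.1800   0.2500]
  [ 0.0800   0.5000   0.2700]
  [ 0.1100   0.2100   0.6100]
(I − A)⁻¹ = adj(I−A) / det(I−A) ≈
  [   1.6754     0.4712     0.6545]
  [   0.2094     1.3089     0.7068]
  [   0.2880     0.5497     1.5969]
First solve x = (I − A)⁻¹ d = adj(I−A)·d / det(I−A); in particular x_D = (0.1100·160 + 0.2100·100 + 0.6100·40) / 0.3820 = 63.00 / 0.3820 ≈ 164.9215.
Intermediate flow from G to D: z_GD = a_GD · x_D = 0.40 × 63.00 / 0.3820 = 25.20 / 0.3820 ≈ 65.97.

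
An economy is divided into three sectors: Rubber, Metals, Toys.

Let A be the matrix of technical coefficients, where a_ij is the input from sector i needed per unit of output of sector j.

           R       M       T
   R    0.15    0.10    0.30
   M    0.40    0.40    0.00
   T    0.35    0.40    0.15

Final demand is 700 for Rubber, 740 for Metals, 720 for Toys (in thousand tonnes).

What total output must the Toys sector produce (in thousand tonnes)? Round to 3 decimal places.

I − A =
  [   0.85    -0.10    -0.30]
  [  -0.40     0.60     0.00]
  [  -0.35    -0.40     0.85]
Cofactors of I−A, C_ij = (−1)^(i+j)·(minor ij) (rows/columns in the sector order above):
  C_11 = (0.60)(0.85) − (0.00)(-0.40) = 0.5100
  C_12 = −[(-0.40)(0.85) − (0.00)(-0.35)] = 0.3400
  C_13 = (-0.40)(-0.40) − (0.60)(-0.35) = 0.3700
  C_21 = −[(-0.10)(0.85) − (-0.30)(-0.40)] = 0.2050
  C_22 = (0.85)(0.85) − (-0.30)(-0.35) = 0.6175
  C_23 = −[(0.85)(-0.40) − (-0.10)(-0.35)] = 0.3750
  C_31 = (-0.10)(0.00) − (-0.30)(0.60) = 0.1800
  C_32 = −[(0.85)(0.00) − (-0.30)(-0.40)] = 0.1200
  C_33 = (0.85)(0.60) − (-0.10)(-0.40) = 0.4700
det(I−A) = Σ_j (I−A)_1j·C_1j = (0.85)(0.5100) + (-0.10)(0.3400) + (-0.30)(0.3700) = 0.2885
adj(I−A) = Cᵀ =
  [ 0.5100   0.2050   0.1800]
  [ 0.3400   0.6175   0.1200]
  [ 0.3700   0.3750   0.4700]
(I − A)⁻¹ = adj(I−A) / det(I−A) ≈
  [   1.7678     0.7106     0.6239]
  [   1.1785     2.1404     0.4159]
  [   1.2825     1.2998     1.6291]
x = (I − A)⁻¹ d = adj(I−A)·d / det(I−A), with det(I−A) = 0.2885:
  x_R = (0.5100·700 + 0.2050·740 + 0.1800·720) / 0.2885 = 638.30 / 0.2885 ≈ 2212.478
  x_M = (0.3400·700 + 0.6175·740 + 0.1200·720) / 0.2885 = 781.35 / 0.2885 ≈ 2708.319
  x_T = (0.3700·700 + 0.3750·740 + 0.4700·720) / 0.2885 = 874.90 / 0.2885 ≈ 3032.582

x_T = 3032.582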